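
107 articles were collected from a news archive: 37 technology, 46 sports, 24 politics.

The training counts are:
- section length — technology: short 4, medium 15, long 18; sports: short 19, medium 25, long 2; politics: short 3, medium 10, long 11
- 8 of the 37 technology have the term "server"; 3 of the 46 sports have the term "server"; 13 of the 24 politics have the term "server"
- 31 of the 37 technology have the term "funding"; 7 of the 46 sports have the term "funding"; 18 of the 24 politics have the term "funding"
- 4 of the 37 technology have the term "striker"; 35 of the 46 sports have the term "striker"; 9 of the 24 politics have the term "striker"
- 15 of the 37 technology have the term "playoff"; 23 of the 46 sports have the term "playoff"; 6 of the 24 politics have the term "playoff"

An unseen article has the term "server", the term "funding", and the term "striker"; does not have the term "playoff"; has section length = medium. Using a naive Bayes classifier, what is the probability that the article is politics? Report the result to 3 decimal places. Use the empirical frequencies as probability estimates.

0.809

technology: (37/107) × (15/37) × (8/37) × (31/37) × (4/37) × (22/37) ≈ 0.00163243
sports: (46/107) × (25/46) × (3/46) × (7/46) × (35/46) × (23/46) ≈ 0.000882145
politics: (24/107) × (10/24) × (13/24) × (18/24) × (9/24) × (18/24) ≈ 0.0106783
P(politics | x) = 0.0106783 / 0.013192875 ≈ 0.809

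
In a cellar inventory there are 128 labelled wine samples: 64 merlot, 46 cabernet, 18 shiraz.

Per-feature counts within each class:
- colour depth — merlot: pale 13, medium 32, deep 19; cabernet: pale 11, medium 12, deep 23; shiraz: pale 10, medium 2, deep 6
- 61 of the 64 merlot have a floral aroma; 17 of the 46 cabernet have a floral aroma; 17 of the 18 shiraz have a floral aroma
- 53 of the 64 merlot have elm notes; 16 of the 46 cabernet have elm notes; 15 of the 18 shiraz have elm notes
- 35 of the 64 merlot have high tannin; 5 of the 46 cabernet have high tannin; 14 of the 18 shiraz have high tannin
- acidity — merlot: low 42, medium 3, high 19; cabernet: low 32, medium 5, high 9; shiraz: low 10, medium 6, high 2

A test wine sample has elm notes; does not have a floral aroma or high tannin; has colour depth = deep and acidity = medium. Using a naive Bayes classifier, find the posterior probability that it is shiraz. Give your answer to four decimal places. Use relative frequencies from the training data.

merlot: (64/128) × (19/64) × (3/64) × (53/64) × (29/64) × (3/64) ≈ 0.000122388
cabernet: (46/128) × (23/46) × (29/46) × (16/46) × (41/46) × (5/46) ≈ 0.00381732
shiraz: (18/128) × (6/18) × (1/18) × (15/18) × (4/18) × (6/18) ≈ 0.000160751
P(shiraz | x) = 0.000160751 / 0.004100459 ≈ 0.0392

0.0392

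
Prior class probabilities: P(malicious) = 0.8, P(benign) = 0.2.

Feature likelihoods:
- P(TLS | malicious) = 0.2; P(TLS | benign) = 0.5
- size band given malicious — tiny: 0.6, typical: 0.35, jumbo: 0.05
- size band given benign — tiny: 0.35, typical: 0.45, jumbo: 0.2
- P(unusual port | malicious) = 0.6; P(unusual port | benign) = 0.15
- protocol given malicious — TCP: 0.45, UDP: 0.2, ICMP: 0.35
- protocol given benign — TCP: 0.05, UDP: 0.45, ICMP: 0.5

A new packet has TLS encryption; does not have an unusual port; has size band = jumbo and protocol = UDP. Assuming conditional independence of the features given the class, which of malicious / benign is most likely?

malicious: 0.8 × 0.2 × 0.05 × (1−0.6) × 0.2 = 0.00064
benign: 0.2 × 0.5 × 0.2 × (1−0.15) × 0.45 = 0.00765
Highest score → benign.

benign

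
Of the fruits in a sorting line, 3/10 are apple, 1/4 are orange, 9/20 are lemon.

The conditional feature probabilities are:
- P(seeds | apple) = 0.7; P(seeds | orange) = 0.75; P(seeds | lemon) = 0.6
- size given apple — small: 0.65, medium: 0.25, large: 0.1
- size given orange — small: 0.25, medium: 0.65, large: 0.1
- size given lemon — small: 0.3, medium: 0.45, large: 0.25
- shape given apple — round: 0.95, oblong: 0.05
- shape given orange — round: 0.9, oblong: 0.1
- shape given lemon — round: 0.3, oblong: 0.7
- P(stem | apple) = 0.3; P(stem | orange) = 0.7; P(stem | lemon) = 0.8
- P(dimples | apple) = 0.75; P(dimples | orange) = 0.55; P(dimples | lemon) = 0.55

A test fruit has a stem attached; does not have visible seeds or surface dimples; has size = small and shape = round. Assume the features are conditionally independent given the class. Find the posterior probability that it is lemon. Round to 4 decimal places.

0.4042

apple: 0.3 × (1−0.7) × 0.65 × 0.95 × 0.3 × (1−0.75) = 0.004168125
orange: 0.25 × (1−0.75) × 0.25 × 0.9 × 0.7 × (1−0.55) = 0.0044296875
lemon: 0.45 × (1−0.6) × 0.3 × 0.3 × 0.8 × (1−0.55) = 0.005832
P(lemon | x) = 0.005832 / 0.0144298125 ≈ 0.4042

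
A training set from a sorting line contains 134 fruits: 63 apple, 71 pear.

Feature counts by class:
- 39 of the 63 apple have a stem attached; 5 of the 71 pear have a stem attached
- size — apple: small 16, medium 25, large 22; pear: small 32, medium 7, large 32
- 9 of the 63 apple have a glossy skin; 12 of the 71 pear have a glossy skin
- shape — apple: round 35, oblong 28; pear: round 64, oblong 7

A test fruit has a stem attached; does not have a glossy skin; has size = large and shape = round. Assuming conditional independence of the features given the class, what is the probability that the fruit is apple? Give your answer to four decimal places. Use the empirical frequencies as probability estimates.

apple: (63/134) × (39/63) × (22/63) × (54/63) × (35/63) ≈ 0.0483975
pear: (71/134) × (5/71) × (32/71) × (59/71) × (64/71) ≈ 0.0125971
P(apple | x) = 0.0483975 / 0.0609946 ≈ 0.7935

0.7935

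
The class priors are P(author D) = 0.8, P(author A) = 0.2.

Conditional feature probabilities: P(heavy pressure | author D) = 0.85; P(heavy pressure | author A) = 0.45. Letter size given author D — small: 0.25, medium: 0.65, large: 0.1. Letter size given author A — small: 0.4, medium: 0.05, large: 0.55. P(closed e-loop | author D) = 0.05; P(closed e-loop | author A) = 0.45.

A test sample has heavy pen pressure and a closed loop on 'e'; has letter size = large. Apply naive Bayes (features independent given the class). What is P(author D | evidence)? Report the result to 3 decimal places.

author D: 0.8 × 0.85 × 0.1 × 0.05 = 0.0034
author A: 0.2 × 0.45 × 0.55 × 0.45 = 0.022275
P(author D | x) = 0.0034 / 0.025675 ≈ 0.132

0.132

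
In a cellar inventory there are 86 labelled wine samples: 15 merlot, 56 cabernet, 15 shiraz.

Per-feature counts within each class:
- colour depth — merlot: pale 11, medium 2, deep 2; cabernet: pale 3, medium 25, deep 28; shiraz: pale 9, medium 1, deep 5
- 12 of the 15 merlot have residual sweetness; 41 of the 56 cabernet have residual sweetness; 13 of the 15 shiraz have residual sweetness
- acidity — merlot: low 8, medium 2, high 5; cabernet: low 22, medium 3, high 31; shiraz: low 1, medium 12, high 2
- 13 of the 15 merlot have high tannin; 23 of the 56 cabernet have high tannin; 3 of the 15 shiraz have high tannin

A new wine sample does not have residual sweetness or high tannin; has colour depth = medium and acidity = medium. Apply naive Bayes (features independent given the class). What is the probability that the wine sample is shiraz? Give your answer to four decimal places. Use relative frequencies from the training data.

merlot: (15/86) × (2/15) × (3/15) × (2/15) × (2/15) ≈ 0.0000826873
cabernet: (56/86) × (25/56) × (15/56) × (3/56) × (33/56) ≈ 0.00245812
shiraz: (15/86) × (1/15) × (2/15) × (12/15) × (12/15) ≈ 0.000992248
P(shiraz | x) = 0.000992248 / 0.0035330553 ≈ 0.2808

0.2808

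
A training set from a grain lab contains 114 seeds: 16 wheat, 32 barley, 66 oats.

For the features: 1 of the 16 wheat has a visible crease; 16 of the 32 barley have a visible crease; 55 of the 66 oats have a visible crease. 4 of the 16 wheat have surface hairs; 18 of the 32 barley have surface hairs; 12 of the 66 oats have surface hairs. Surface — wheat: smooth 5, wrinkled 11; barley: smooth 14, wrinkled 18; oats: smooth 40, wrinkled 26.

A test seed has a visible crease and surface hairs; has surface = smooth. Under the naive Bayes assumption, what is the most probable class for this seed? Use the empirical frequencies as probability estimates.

wheat: (16/114) × (1/16) × (4/16) × (5/16) ≈ 0.000685307
barley: (32/114) × (16/32) × (18/32) × (14/32) ≈ 0.0345395
oats: (66/114) × (55/66) × (12/66) × (40/66) ≈ 0.0531632
Highest score → oats.

oats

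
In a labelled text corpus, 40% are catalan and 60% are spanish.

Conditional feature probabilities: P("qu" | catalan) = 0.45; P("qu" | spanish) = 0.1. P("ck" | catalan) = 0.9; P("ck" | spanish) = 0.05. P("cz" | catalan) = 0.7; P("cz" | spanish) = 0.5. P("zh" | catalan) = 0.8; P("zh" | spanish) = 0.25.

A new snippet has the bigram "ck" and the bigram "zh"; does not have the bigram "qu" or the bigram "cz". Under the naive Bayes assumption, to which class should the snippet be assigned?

catalan: 0.4 × (1−0.45) × 0.9 × (1−0.7) × 0.8 = 0.04752
spanish: 0.6 × (1−0.1) × 0.05 × (1−0.5) × 0.25 = 0.003375
Highest score → catalan.

catalan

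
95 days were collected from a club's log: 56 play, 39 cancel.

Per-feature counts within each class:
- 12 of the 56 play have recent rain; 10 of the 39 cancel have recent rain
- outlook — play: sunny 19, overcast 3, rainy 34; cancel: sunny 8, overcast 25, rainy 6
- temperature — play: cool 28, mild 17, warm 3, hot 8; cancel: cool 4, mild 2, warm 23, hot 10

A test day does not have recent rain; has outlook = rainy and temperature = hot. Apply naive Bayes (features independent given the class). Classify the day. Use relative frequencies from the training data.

play

play: (56/95) × (44/56) × (34/56) × (8/56) ≈ 0.0401719
cancel: (39/95) × (29/39) × (6/39) × (10/39) ≈ 0.0120419
Highest score → play.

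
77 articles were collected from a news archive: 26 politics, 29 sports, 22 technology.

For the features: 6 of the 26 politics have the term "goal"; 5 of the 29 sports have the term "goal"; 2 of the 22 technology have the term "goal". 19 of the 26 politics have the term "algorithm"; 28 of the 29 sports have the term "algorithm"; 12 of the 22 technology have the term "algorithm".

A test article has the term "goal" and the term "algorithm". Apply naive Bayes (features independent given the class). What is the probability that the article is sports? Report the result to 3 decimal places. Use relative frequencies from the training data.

politics: (26/77) × (6/26) × (19/26) ≈ 0.0569431
sports: (29/77) × (5/29) × (28/29) ≈ 0.0626959
technology: (22/77) × (2/22) × (12/22) ≈ 0.0141677
P(sports | x) = 0.0626959 / 0.1338067 ≈ 0.469

0.469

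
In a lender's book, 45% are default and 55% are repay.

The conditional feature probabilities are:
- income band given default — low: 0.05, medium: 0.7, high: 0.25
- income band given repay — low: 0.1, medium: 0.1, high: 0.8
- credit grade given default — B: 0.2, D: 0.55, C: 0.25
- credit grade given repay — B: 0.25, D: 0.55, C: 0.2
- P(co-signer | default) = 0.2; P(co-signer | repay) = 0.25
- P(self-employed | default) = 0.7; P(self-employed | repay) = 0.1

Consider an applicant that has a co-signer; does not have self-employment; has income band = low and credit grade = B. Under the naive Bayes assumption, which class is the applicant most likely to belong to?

repay

default: 0.45 × 0.05 × 0.2 × 0.2 × (1−0.7) = 0.00027
repay: 0.55 × 0.1 × 0.25 × 0.25 × (1−0.1) = 0.00309375
Highest score → repay.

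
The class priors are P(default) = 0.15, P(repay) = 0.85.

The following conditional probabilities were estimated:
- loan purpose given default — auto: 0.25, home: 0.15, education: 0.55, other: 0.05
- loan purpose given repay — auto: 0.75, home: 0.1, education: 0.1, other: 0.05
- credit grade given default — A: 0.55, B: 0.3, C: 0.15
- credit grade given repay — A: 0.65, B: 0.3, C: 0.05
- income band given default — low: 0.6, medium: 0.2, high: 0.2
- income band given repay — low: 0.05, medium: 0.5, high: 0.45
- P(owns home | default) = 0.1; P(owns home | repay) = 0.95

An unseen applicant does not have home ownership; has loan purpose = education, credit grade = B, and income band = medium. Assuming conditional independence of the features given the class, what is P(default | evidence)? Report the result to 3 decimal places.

0.875

default: 0.15 × 0.55 × 0.3 × 0.2 × (1−0.1) = 0.004455
repay: 0.85 × 0.1 × 0.3 × 0.5 × (1−0.95) = 0.0006375
P(default | x) = 0.004455 / 0.0050925 ≈ 0.875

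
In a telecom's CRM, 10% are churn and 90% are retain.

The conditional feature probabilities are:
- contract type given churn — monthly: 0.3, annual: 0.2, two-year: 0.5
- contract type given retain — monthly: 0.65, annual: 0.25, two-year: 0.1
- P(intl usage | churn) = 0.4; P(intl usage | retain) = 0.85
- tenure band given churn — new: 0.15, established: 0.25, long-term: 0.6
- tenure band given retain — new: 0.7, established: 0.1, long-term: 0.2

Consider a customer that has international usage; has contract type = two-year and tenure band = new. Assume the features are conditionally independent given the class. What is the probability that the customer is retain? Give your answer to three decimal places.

churn: 0.1 × 0.5 × 0.4 × 0.15 = 0.003
retain: 0.9 × 0.1 × 0.85 × 0.7 = 0.05355
P(retain | x) = 0.05355 / 0.05655 ≈ 0.947

0.947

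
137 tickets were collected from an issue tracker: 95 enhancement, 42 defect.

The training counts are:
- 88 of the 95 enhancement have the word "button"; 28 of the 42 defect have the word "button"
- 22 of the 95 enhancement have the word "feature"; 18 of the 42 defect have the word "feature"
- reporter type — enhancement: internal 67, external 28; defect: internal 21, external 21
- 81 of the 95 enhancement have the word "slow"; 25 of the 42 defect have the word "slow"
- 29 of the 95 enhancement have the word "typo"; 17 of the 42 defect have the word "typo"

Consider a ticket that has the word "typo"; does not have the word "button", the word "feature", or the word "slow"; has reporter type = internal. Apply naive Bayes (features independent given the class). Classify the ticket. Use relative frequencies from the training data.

enhancement: (95/137) × (7/95) × (73/95) × (67/95) × (14/95) × (29/95) ≈ 0.00124568
defect: (42/137) × (14/42) × (24/42) × (21/42) × (17/42) × (17/42) ≈ 0.00478342
Highest score → defect.

defect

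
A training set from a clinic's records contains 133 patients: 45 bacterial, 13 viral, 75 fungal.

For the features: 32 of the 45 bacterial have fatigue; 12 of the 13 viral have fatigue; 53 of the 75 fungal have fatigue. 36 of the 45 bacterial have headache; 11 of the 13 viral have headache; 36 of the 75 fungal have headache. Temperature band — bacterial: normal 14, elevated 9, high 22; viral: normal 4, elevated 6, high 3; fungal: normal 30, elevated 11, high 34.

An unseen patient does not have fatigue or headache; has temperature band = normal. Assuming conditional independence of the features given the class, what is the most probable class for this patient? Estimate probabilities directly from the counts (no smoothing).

bacterial: (45/133) × (13/45) × (9/45) × (14/45) ≈ 0.00608187
viral: (13/133) × (1/13) × (2/13) × (4/13) ≈ 0.000355919
fungal: (75/133) × (22/75) × (39/75) × (30/75) ≈ 0.034406
Highest score → fungal.

fungal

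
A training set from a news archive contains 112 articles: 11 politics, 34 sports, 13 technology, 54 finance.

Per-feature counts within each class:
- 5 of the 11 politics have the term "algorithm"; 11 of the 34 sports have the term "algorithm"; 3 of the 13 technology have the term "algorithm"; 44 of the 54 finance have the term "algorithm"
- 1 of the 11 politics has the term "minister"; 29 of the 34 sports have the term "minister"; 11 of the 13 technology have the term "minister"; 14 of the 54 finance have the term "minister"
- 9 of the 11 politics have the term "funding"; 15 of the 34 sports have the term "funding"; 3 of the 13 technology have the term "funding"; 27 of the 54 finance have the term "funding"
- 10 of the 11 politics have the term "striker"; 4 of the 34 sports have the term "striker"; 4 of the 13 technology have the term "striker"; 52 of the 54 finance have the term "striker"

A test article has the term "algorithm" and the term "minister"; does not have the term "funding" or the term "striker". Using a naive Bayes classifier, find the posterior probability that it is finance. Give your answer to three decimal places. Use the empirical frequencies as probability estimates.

0.034

politics: (11/112) × (5/11) × (1/11) × (2/11) × (1/11) ≈ 0.0000670817
sports: (34/112) × (11/34) × (29/34) × (19/34) × (30/34) ≈ 0.0413058
technology: (13/112) × (3/13) × (11/13) × (10/13) × (9/13) ≈ 0.01207
finance: (54/112) × (44/54) × (14/54) × (27/54) × (2/54) ≈ 0.00188615
P(finance | x) = 0.00188615 / 0.0553290317 ≈ 0.034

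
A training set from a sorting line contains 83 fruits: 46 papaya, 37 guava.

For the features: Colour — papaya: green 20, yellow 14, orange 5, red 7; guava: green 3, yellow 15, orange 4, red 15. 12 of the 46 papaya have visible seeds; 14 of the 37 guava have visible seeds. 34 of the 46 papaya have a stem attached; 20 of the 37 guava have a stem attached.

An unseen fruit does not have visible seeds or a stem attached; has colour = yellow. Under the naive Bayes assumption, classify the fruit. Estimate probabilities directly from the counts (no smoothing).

guava

papaya: (46/83) × (14/46) × (34/46) × (12/46) ≈ 0.0325233
guava: (37/83) × (15/37) × (23/37) × (17/37) ≈ 0.0516163
Highest score → guava.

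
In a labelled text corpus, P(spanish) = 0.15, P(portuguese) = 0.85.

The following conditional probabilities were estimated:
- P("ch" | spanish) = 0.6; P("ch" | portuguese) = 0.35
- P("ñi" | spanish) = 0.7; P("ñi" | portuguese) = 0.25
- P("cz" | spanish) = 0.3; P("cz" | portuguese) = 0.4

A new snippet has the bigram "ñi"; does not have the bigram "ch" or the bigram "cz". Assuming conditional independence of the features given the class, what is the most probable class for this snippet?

spanish: 0.15 × (1−0.6) × 0.7 × (1−0.3) = 0.0294
portuguese: 0.85 × (1−0.35) × 0.25 × (1−0.4) = 0.082875
Highest score → portuguese.

portuguese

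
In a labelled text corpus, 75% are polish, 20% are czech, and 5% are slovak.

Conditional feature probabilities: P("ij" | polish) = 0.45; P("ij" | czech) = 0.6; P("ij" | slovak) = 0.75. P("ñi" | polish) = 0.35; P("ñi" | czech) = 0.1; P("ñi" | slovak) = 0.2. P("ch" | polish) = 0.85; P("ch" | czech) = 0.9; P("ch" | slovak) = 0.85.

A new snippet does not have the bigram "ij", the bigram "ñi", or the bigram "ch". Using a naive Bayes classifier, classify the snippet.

polish: 0.75 × (1−0.45) × (1−0.35) × (1−0.85) = 0.04021875
czech: 0.2 × (1−0.6) × (1−0.1) × (1−0.9) = 0.0072
slovak: 0.05 × (1−0.75) × (1−0.2) × (1−0.85) = 0.0015
Highest score → polish.

polish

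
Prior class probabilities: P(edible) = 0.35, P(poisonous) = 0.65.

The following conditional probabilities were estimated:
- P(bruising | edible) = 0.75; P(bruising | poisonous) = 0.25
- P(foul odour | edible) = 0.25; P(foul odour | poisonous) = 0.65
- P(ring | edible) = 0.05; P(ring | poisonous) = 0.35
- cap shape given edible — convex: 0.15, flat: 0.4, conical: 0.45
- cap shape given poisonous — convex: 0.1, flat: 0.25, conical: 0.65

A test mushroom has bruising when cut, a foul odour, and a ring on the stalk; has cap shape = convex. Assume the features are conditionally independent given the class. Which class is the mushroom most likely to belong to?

poisonous

edible: 0.35 × 0.75 × 0.25 × 0.05 × 0.15 = 0.0004921875
poisonous: 0.65 × 0.25 × 0.65 × 0.35 × 0.1 = 0.003696875
Highest score → poisonous.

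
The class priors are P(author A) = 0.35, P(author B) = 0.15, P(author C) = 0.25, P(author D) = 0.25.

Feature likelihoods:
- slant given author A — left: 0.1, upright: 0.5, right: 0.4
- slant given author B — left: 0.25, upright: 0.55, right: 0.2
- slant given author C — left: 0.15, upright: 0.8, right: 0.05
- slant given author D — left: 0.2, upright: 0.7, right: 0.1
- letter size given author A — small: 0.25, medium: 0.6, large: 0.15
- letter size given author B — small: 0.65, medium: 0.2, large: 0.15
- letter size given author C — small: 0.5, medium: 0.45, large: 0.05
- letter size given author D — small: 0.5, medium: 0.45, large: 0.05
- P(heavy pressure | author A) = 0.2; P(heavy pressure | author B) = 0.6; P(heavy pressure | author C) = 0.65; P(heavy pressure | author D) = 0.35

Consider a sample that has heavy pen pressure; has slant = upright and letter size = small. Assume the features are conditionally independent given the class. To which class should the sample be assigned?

author C

author A: 0.35 × 0.5 × 0.25 × 0.2 = 0.00875
author B: 0.15 × 0.55 × 0.65 × 0.6 = 0.032175
author C: 0.25 × 0.8 × 0.5 × 0.65 = 0.065
author D: 0.25 × 0.7 × 0.5 × 0.35 = 0.030625
Highest score → author C.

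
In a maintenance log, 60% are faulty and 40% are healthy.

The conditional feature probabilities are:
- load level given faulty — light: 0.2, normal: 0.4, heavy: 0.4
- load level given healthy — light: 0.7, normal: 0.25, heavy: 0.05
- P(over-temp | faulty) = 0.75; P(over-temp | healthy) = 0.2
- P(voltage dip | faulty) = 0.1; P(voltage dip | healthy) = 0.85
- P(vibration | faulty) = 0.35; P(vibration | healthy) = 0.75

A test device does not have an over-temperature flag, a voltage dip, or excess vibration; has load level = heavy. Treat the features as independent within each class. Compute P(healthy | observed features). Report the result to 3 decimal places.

0.017

faulty: 0.6 × 0.4 × (1−0.75) × (1−0.1) × (1−0.35) = 0.0351
healthy: 0.4 × 0.05 × (1−0.2) × (1−0.85) × (1−0.75) = 0.0006
P(healthy | x) = 0.0006 / 0.0357 ≈ 0.017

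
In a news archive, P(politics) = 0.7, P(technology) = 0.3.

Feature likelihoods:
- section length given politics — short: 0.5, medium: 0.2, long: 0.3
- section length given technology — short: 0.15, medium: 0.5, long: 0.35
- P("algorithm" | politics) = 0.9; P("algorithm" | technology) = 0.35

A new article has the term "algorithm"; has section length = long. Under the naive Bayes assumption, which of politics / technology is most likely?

politics

politics: 0.7 × 0.3 × 0.9 = 0.189
technology: 0.3 × 0.35 × 0.35 = 0.03675
Highest score → politics.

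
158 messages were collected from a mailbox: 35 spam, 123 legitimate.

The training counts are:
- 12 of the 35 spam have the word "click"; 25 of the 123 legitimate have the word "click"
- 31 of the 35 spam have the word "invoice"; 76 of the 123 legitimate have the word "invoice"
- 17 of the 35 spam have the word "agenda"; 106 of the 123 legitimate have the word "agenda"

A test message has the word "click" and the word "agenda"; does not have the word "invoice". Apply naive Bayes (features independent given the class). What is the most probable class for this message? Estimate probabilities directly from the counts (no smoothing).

spam: (35/158) × (12/35) × (4/35) × (17/35) ≈ 0.00421596
legitimate: (123/158) × (25/123) × (47/123) × (106/123) ≈ 0.0521046
Highest score → legitimate.

legitimate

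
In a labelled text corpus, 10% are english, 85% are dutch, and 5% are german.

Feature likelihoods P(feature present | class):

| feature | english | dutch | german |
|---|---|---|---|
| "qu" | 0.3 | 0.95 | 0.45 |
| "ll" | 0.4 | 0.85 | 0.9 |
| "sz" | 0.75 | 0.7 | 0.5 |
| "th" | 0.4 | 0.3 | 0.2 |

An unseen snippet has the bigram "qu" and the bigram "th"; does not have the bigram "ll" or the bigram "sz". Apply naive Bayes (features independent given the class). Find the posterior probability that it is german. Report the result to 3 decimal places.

0.017

english: 0.1 × 0.3 × (1−0.4) × (1−0.75) × 0.4 = 0.0018
dutch: 0.85 × 0.95 × (1−0.85) × (1−0.7) × 0.3 = 0.01090125
german: 0.05 × 0.45 × (1−0.9) × (1−0.5) × 0.2 = 0.000225
P(german | x) = 0.000225 / 0.01292625 ≈ 0.017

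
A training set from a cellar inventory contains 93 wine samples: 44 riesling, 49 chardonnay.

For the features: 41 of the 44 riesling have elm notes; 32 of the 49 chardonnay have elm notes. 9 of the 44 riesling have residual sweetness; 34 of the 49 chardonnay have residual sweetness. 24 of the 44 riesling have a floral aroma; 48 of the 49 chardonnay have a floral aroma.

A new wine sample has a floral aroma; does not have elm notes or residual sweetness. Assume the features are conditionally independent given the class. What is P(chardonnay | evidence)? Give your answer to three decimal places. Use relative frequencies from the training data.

riesling: (44/93) × (3/44) × (35/44) × (24/44) ≈ 0.0139963
chardonnay: (49/93) × (17/49) × (15/49) × (48/49) ≈ 0.0548159
P(chardonnay | x) = 0.0548159 / 0.0688122 ≈ 0.797

0.797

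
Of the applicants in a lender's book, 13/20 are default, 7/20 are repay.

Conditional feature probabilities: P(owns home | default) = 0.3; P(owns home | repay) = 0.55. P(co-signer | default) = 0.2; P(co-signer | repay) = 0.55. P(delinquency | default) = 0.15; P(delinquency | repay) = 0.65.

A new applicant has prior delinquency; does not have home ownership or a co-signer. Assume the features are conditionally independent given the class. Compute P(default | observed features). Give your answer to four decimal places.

0.5424

default: 0.65 × (1−0.3) × (1−0.2) × 0.15 = 0.0546
repay: 0.35 × (1−0.55) × (1−0.55) × 0.65 = 0.04606875
P(default | x) = 0.0546 / 0.10066875 ≈ 0.5424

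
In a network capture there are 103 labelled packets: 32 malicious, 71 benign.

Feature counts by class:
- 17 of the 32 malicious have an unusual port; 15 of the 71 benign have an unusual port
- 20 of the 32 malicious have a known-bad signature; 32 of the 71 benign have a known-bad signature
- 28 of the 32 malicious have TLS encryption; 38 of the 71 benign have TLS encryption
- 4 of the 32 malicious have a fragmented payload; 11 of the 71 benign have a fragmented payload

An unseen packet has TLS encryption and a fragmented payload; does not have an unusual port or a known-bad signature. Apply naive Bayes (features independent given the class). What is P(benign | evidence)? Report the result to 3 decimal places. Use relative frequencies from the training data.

malicious: (32/103) × (15/32) × (12/32) × (28/32) × (4/32) ≈ 0.00597315
benign: (71/103) × (56/71) × (39/71) × (38/71) × (11/71) ≈ 0.0247638
P(benign | x) = 0.0247638 / 0.03073695 ≈ 0.806

0.806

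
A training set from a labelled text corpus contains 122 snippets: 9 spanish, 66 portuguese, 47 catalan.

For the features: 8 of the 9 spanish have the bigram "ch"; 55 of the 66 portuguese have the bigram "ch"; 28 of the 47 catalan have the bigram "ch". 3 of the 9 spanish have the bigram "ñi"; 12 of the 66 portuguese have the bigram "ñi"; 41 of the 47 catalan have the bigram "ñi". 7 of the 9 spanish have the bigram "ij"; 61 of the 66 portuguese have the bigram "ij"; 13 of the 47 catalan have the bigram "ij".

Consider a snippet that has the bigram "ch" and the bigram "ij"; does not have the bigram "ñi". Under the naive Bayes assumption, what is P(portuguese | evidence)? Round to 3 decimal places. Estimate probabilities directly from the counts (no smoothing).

spanish: (9/122) × (8/9) × (6/9) × (7/9) ≈ 0.0340012
portuguese: (66/122) × (55/66) × (54/66) × (61/66) ≈ 0.340909
catalan: (47/122) × (28/47) × (6/47) × (13/47) ≈ 0.00810396
P(portuguese | x) = 0.340909 / 0.38301416 ≈ 0.890

0.890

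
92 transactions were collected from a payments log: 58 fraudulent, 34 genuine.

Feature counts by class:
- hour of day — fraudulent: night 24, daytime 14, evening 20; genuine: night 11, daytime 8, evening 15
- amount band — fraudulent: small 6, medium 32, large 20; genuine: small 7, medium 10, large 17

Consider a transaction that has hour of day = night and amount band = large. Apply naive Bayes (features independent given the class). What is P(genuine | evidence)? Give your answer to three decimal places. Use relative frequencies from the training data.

fraudulent: (58/92) × (24/58) × (20/58) ≈ 0.089955
genuine: (34/92) × (11/34) × (17/34) ≈ 0.0597826
P(genuine | x) = 0.0597826 / 0.1497376 ≈ 0.399

0.399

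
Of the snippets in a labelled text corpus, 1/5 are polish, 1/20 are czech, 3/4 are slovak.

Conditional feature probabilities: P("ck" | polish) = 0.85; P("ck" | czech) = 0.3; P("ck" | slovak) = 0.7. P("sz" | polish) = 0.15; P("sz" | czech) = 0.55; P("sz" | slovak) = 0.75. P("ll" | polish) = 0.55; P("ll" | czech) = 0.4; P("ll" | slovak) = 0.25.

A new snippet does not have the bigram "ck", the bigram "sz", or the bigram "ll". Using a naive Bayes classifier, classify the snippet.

slovak

polish: 0.2 × (1−0.85) × (1−0.15) × (1−0.55) = 0.011475
czech: 0.05 × (1−0.3) × (1−0.55) × (1−0.4) = 0.00945
slovak: 0.75 × (1−0.7) × (1−0.75) × (1−0.25) = 0.0421875
Highest score → slovak.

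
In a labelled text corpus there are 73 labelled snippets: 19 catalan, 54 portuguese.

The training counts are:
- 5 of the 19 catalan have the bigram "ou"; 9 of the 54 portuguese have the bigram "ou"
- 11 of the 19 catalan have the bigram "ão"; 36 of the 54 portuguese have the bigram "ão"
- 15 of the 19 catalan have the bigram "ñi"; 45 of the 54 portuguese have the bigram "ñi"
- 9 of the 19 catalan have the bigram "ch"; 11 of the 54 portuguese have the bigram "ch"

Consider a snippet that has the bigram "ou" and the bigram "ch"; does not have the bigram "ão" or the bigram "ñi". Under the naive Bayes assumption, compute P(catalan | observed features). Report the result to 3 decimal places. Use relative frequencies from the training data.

catalan: (19/73) × (5/19) × (8/19) × (4/19) × (9/19) ≈ 0.00287593
portuguese: (54/73) × (9/54) × (18/54) × (9/54) × (11/54) ≈ 0.00139523
P(catalan | x) = 0.00287593 / 0.00427116 ≈ 0.673

0.673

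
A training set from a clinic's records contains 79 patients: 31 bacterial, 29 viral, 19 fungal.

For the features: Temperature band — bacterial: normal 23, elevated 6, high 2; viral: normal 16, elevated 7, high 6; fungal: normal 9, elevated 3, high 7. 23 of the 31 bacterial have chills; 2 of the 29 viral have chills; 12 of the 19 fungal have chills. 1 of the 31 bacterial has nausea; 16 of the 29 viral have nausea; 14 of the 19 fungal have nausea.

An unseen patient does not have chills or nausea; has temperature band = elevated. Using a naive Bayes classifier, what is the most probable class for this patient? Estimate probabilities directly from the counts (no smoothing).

viral

bacterial: (31/79) × (6/31) × (8/31) × (30/31) ≈ 0.0189676
viral: (29/79) × (7/29) × (27/29) × (13/29) ≈ 0.0369813
fungal: (19/79) × (3/19) × (7/19) × (5/19) ≈ 0.00368176
Highest score → viral.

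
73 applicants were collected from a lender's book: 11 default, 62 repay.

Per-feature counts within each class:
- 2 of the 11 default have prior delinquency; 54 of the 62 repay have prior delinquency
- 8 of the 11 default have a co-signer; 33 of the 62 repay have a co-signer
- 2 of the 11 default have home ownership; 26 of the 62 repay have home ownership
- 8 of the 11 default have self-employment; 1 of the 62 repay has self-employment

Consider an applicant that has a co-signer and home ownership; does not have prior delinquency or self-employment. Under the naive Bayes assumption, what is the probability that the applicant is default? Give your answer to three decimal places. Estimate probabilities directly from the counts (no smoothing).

0.156

default: (11/73) × (9/11) × (8/11) × (2/11) × (3/11) ≈ 0.00444614
repay: (62/73) × (8/62) × (33/62) × (26/62) × (61/62) ≈ 0.0240663
P(default | x) = 0.00444614 / 0.02851244 ≈ 0.156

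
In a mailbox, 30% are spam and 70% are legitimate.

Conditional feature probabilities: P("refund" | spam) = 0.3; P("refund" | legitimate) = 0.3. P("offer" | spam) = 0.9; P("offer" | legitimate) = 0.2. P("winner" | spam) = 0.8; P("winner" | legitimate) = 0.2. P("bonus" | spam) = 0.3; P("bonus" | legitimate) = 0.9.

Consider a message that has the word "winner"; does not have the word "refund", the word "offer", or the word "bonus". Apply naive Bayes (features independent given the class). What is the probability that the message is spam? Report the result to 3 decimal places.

spam: 0.3 × (1−0.3) × (1−0.9) × 0.8 × (1−0.3) = 0.01176
legitimate: 0.7 × (1−0.3) × (1−0.2) × 0.2 × (1−0.9) = 0.00784
P(spam | x) = 0.01176 / 0.0196 ≈ 0.600

0.600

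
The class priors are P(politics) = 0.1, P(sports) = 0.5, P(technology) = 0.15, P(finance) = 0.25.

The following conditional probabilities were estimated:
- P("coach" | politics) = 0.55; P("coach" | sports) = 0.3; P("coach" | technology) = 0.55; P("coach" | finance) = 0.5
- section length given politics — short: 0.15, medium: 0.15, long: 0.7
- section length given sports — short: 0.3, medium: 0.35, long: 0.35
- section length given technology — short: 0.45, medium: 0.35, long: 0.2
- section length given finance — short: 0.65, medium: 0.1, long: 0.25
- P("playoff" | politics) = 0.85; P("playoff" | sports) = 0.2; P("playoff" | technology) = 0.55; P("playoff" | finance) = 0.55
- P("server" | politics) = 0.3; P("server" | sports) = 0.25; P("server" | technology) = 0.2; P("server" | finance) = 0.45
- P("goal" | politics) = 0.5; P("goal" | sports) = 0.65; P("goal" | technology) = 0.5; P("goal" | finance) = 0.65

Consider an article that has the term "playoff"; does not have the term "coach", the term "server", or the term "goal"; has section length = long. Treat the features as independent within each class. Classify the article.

politics

politics: 0.1 × (1−0.55) × 0.7 × 0.85 × (1−0.3) × (1−0.5) = 0.00937125
sports: 0.5 × (1−0.3) × 0.35 × 0.2 × (1−0.25) × (1−0.65) = 0.00643125
technology: 0.15 × (1−0.55) × 0.2 × 0.55 × (1−0.2) × (1−0.5) = 0.00297
finance: 0.25 × (1−0.5) × 0.25 × 0.55 × (1−0.45) × (1−0.65) = 0.00330859375
Highest score → politics.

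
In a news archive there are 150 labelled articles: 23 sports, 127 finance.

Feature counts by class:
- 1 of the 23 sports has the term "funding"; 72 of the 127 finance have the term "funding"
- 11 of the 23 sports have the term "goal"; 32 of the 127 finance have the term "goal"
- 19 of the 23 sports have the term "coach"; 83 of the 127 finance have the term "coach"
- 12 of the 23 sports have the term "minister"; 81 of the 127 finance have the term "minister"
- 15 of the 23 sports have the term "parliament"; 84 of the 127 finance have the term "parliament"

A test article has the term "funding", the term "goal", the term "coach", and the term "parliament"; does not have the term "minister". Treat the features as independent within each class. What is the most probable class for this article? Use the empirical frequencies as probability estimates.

sports: (23/150) × (1/23) × (11/23) × (19/23) × (11/23) × (15/23) ≈ 0.000821538
finance: (127/150) × (72/127) × (32/127) × (83/127) × (46/127) × (84/127) ≈ 0.0189361
Highest score → finance.

finance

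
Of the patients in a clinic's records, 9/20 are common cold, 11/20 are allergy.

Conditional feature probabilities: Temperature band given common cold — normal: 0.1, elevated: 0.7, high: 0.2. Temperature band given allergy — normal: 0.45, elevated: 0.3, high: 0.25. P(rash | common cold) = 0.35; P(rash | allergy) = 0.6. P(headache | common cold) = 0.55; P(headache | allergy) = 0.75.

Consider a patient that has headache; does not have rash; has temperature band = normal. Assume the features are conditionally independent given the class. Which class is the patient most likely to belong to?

allergy

common cold: 0.45 × 0.1 × (1−0.35) × 0.55 = 0.0160875
allergy: 0.55 × 0.45 × (1−0.6) × 0.75 = 0.07425
Highest score → allergy.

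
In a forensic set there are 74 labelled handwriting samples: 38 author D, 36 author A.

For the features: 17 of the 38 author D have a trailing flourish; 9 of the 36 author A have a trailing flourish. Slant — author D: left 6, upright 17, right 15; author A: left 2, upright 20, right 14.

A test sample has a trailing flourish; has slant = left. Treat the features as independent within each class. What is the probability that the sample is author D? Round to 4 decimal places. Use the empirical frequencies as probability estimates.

0.8430

author D: (38/74) × (17/38) × (6/38) ≈ 0.0362731
author A: (36/74) × (9/36) × (2/36) ≈ 0.00675676
P(author D | x) = 0.0362731 / 0.04302986 ≈ 0.8430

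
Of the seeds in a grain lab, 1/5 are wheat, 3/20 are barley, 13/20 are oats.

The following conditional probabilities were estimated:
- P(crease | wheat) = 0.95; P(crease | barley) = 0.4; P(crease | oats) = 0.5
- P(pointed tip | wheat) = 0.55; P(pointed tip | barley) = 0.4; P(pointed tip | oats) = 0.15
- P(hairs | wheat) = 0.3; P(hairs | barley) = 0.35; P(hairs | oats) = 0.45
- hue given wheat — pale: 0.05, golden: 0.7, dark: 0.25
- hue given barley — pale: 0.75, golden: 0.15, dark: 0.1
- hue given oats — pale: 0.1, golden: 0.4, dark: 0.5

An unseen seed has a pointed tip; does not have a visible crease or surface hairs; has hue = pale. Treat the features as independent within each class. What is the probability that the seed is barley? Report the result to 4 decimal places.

wheat: 0.2 × (1−0.95) × 0.55 × (1−0.3) × 0.05 = 0.0001925
barley: 0.15 × (1−0.4) × 0.4 × (1−0.35) × 0.75 = 0.01755
oats: 0.65 × (1−0.5) × 0.15 × (1−0.45) × 0.1 = 0.00268125
P(barley | x) = 0.01755 / 0.02042375 ≈ 0.8593

0.8593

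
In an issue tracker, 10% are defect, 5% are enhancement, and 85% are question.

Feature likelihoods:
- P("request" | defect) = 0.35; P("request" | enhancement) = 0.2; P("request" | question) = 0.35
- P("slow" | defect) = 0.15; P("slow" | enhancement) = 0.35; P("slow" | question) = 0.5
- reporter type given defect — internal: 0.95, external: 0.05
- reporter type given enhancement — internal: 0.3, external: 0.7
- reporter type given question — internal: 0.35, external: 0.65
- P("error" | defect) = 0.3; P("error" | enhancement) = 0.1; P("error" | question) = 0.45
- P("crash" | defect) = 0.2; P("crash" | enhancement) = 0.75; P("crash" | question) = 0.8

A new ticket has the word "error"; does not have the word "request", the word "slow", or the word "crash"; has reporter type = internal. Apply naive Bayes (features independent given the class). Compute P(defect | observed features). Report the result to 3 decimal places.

defect: 0.1 × (1−0.35) × (1−0.15) × 0.95 × 0.3 × (1−0.2) = 0.012597
enhancement: 0.05 × (1−0.2) × (1−0.35) × 0.3 × 0.1 × (1−0.75) = 0.000195
question: 0.85 × (1−0.35) × (1−0.5) × 0.35 × 0.45 × (1−0.8) = 0.008701875
P(defect | x) = 0.012597 / 0.021493875 ≈ 0.586

0.586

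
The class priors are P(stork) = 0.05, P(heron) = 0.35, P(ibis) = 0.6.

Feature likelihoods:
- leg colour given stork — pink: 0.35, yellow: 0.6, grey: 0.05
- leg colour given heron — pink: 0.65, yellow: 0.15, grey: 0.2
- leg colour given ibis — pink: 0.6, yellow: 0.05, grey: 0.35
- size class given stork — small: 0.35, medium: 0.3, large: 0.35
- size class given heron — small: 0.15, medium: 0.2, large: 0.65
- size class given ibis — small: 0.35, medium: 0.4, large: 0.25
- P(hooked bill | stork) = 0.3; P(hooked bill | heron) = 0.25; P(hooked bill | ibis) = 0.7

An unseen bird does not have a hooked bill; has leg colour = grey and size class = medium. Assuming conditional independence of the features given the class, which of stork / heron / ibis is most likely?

stork: 0.05 × 0.05 × 0.3 × (1−0.3) = 0.000525
heron: 0.35 × 0.2 × 0.2 × (1−0.25) = 0.0105
ibis: 0.6 × 0.35 × 0.4 × (1−0.7) = 0.0252
Highest score → ibis.

ibis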